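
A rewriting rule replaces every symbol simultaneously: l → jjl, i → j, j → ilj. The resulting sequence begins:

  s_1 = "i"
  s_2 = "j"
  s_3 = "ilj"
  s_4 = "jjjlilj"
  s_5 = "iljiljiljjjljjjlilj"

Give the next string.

Applying the rule to each of the 19 symbols of iljiljiljjjljjjlilj gives the pieces j jjl ilj j jjl ilj j jjl ilj ilj ilj jjl ilj ilj ilj jjl j jjl ilj, which concatenate to the answer.

jjjliljjjjliljjjjliljiljiljjjliljiljiljjjljjjlilj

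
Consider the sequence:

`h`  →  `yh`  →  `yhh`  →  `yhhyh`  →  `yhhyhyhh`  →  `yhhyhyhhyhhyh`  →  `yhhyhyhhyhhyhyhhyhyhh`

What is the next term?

yhhyhyhhyhhyhyhhyhyhhyhhyhyhhyhhyh

From term 3 onward, concatenate the last term with the second-to-last: yh·h = yhh, yhh·yh = yhhyh, …
The next term joins yhhyhyhhyhhyhyhhyhyhh and yhhyhyhhyhhyh.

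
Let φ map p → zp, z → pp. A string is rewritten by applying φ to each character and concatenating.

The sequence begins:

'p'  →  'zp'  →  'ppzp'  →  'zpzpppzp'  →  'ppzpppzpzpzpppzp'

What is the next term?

zpzpppzpzpzpppzpppzpppzpzpzpppzp

φ(ppzpppzpzpzpppzp) expands symbol-by-symbol to zp zp pp zp zp zp pp zp pp zp pp zp zp zp pp zp; joining the 16 pieces gives the next term.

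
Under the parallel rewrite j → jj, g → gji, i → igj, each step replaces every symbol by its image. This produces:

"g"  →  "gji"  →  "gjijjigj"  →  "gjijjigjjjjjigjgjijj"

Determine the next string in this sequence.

Applying the rule to each of the 20 symbols of gjijjigjjjjjigjgjijj gives the pieces gji jj igj jj jj igj gji jj jj jj jj jj igj gji jj gji jj igj jj jj, which concatenate to the answer.

gjijjigjjjjjigjgjijjjjjjjjjjigjgjijjgjijjigjjjjj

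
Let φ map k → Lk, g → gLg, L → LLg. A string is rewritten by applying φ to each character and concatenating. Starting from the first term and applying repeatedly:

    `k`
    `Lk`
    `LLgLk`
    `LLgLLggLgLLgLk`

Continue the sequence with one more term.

φ(LLgLLggLgLLgLk) expands symbol-by-symbol to LLg LLg gLg LLg LLg gLg gLg LLg gLg LLg LLg gLg LLg Lk; joining the 14 pieces gives the next term.

LLgLLggLgLLgLLggLggLgLLggLgLLgLLggLgLLgLk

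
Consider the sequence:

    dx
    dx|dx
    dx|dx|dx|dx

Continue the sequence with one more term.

Each string is two copies of the previous one joined by '|'.
So the next term is two copies of dx|dx|dx|dx with '|' between the halves.

dx|dx|dx|dx|dx|dx|dx|dx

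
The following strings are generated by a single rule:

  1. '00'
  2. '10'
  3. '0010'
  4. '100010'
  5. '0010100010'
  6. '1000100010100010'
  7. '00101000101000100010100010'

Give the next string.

From term 3 onward, concatenate the second-to-last term with the last: 00·10 = 0010, 10·0010 = 100010, …
Continuing: 1000100010100010 · 00101000101000100010100010 gives term 8.

100010001010001000101000101000100010100010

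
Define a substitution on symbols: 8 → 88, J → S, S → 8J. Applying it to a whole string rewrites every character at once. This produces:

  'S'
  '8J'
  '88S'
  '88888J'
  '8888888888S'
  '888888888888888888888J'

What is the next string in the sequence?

Rewriting the 22 symbols of 888888888888888888888J one by one yields 88 88 88 88 88 88 88 88 88 88 88 88 88 88 88 88 88 88 88 88 88 S; concatenated:

888888888888888888888888888888888888888888S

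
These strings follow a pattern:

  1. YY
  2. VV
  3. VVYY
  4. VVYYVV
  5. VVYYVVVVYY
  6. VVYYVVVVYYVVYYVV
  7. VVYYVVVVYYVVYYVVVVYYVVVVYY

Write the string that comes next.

VVYYVVVVYYVVYYVVVVYYVVVVYYVVYYVVVVYYVVYYVV

This is a Fibonacci-style word recurrence s(k) = s(k−1)·s(k−2): e.g. VV·YY = VVYY.
So term 8 is VVYYVVVVYYVVYYVVVVYYVVVVYY·VVYYVVVVYYVVYYVV.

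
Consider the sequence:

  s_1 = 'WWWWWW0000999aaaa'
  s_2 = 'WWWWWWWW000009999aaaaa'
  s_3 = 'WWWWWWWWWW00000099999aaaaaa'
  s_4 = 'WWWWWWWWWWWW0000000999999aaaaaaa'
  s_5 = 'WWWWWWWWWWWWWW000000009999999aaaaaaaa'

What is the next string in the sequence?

Term n consists of 2n W's, followed by n+1 0's, followed by n 9's, followed by n+1 a's, where the shown terms are n = 3, 4, 5, 6, 7.
Setting n = 8 gives 16, 9, 8, 9 characters in each block.

WWWWWWWWWWWWWWWW00000000099999999aaaaaaaaa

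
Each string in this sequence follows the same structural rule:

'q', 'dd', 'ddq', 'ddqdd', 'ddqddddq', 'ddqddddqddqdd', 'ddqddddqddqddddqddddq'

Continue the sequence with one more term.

From term 3 onward, concatenate the last term with the second-to-last: dd·q = ddq, ddq·dd = ddqdd, …
The next term joins ddqddddqddqddddqddddq and ddqddddqddqdd.

ddqddddqddqddddqddddqddqddddqddqdd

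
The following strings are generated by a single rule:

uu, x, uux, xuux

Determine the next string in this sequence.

Each term (from the third on) is the two preceding terms concatenated in order: term 3 = uu·x = uux.
The next term joins uux and xuux.

uuxxuux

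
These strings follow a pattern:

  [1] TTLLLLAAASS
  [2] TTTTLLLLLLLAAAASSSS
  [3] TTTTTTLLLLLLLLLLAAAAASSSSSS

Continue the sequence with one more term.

Reading off run lengths: T runs 2, 4, 6; L runs 4, 7, 10; A runs 3, 4, 5; S runs 2, 4, 6 — each is linear in n (n = 1, 2, …).
For the next term, n = 4, so the run lengths are 8, 13, 6, 8.

TTTTTTTTLLLLLLLLLLLLLAAAAAASSSSSSSS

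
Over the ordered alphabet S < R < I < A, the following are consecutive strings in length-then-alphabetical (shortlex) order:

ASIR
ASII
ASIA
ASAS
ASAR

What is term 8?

ARSS

Stepping forward 3 times from ASAR: ASAR → ASAI → ASAA, then the target.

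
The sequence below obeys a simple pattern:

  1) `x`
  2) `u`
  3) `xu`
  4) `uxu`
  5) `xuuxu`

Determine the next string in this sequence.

From term 3 onward, concatenate the second-to-last term with the last: x·u = xu, u·xu = uxu, …
Continuing: uxu · xuuxu gives term 6.

uxuxuuxu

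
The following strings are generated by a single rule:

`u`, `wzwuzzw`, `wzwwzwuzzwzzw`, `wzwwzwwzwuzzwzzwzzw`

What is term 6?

Each term wraps the previous one in wzw on the left and zzw on the right.
From wzwwzwwzwuzzwzzwzzw, 2 further steps: wzwwzwwzwuzzwzzwzzw → wzwwzwwzwwzwuzzwzzwzzwzzw → (answer).

wzwwzwwzwwzwwzwuzzwzzwzzwzzwzzw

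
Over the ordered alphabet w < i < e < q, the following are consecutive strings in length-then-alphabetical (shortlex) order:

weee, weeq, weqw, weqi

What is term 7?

wqww

Continuing the enumeration 3 steps past weqi: weqi → weqe → weqq → (answer).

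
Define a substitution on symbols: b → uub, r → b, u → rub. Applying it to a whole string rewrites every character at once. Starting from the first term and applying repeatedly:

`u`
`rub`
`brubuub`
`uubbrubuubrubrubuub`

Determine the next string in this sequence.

rubrubuubuubbrubuubrubrubuubbrubuubbrubuubrubrubuub

Replace each of the 19 characters of uubbrubuubrubrubuub in place — rub rub uub uub b rub uub rub rub uub b rub uub b rub uub rub rub uub — and concatenate.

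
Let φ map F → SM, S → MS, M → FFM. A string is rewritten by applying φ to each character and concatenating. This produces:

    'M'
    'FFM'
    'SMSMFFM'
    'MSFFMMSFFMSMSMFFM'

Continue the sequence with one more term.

FFMMSSMSMFFMFFMMSSMSMFFMMSFFMMSFFMSMSMFFM

Replace each of the 17 characters of MSFFMMSFFMSMSMFFM in place — FFM MS SM SM FFM FFM MS SM SM FFM MS FFM MS FFM SM SM FFM — and concatenate.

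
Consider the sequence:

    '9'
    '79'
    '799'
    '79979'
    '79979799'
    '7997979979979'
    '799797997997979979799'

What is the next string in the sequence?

7997979979979799797997997979979979

From term 3 onward, concatenate the last term with the second-to-last: 79·9 = 799, 799·79 = 79979, …
So term 8 is 799797997997979979799·7997979979979.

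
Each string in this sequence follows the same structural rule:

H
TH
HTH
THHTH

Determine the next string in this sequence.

Each term (from the third on) is the two preceding terms concatenated in order: term 3 = H·TH = HTH.
So term 5 is HTH·THHTH.

HTHTHHTH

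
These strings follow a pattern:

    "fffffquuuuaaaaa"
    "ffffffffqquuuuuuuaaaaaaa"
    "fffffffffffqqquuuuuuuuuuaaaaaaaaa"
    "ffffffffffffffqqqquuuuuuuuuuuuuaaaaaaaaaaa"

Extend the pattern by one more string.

Term n consists of 3n+2 f's, followed by n q's, followed by 3n+1 u's, followed by 2n+3 a's (n = 1, 2, …).
Setting n = 5 gives 17, 5, 16, 13 characters in each block.

fffffffffffffffffqqqqquuuuuuuuuuuuuuuuaaaaaaaaaaaaa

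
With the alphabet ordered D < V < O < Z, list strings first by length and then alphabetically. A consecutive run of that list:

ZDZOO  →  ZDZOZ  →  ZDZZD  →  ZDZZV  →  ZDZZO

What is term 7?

Stepping forward 2 times from ZDZZO: ZDZZO → ZDZZZ, then the target.

ZVDDD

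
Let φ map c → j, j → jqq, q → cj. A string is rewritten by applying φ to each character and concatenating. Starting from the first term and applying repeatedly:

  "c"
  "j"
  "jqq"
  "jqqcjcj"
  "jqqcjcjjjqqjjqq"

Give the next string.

jqqcjcjjjqqjjqqjqqjqqcjcjjqqjqqcjcj

φ(jqqcjcjjjqqjjqq) expands symbol-by-symbol to jqq cj cj j jqq j jqq jqq jqq cj cj jqq jqq cj cj; joining the 15 pieces gives the next term.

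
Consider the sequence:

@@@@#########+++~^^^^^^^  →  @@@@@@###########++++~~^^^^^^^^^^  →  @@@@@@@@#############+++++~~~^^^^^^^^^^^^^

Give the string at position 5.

Each string has the form @^{2n-2} #^{2n+3} +^{n} ~^{n-2} ^^{3n-2}, where the shown terms are n = 3, 4, 5.
For term 5, n = 7, so the run lengths are 12, 17, 7, 5, 19.

@@@@@@@@@@@@#################+++++++~~~~~^^^^^^^^^^^^^^^^^^^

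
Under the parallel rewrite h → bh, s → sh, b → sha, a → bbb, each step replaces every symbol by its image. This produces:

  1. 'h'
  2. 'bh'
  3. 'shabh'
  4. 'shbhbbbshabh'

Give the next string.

shbhshabhshashashashbhbbbshabh

Rewriting each symbol of shbhbbbshabh: s→sh, h→bh, b→sha, h→bh, b→sha, b→sha, b→sha, s→sh, h→bh, a→bbb, b→sha, h→bh, which concatenates to sh bh sha bh sha sha sha sh bh bbb sha bh.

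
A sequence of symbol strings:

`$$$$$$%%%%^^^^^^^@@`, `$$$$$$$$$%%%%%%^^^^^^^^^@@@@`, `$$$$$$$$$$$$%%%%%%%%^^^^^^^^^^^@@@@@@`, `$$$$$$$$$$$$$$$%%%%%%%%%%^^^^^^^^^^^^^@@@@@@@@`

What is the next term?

$$$$$$$$$$$$$$$$$$%%%%%%%%%%%%^^^^^^^^^^^^^^^@@@@@@@@@@

Reading off run lengths: $ runs 6, 9, 12, 15; % runs 4, 6, 8, 10; ^ runs 7, 9, 11, 13; @ runs 2, 4, 6, 8 — each is linear in n, where the shown terms are n = 2, 3, 4, 5.
Setting n = 6 gives 18, 12, 15, 10 characters in each block.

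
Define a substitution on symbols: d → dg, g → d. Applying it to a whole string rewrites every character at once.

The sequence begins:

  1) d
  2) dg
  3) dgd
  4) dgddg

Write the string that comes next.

Expanding dgddg: d→dg, g→d, d→dg, d→dg, g→d. Concatenated: dg d dg dg d.

dgddgdgd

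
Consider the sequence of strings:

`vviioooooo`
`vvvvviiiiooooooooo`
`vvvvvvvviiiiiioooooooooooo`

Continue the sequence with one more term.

Each string has the form v^{3n-1} i^{2n} o^{3n+3} (n = 1, 2, …).
At n = 4 the blocks have lengths 11, 8, 15.

vvvvvvvvvvviiiiiiiiooooooooooooooo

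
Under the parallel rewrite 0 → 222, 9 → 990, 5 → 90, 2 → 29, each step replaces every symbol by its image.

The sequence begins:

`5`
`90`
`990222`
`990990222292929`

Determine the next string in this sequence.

990990222990990222292929299902999029990

Replace each of the 15 characters of 990990222292929 in place — 990 990 222 990 990 222 29 29 29 29 990 29 990 29 990 — and concatenate.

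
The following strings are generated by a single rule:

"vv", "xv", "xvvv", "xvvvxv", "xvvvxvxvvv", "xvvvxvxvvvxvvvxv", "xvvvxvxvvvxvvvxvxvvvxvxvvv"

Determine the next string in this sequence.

Each term (from the third on) is the previous term followed by the one before it: term 3 = xv·vv = xvvv.
So term 8 is xvvvxvxvvvxvvvxvxvvvxvxvvv·xvvvxvxvvvxvvvxv.

xvvvxvxvvvxvvvxvxvvvxvxvvvxvvvxvxvvvxvvvxv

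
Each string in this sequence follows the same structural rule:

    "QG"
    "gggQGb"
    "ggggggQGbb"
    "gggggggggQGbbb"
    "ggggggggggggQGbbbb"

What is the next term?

Each term wraps the previous one in ggg on the left and b on the right.
So the next term is ggg·ggggggggggggQGbbbb·b.

gggggggggggggggQGbbbbb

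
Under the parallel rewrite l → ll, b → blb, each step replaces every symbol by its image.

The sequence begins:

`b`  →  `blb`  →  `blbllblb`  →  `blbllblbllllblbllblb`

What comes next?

φ(blbllblbllllblbllblb) expands symbol-by-symbol to blb ll blb ll ll blb ll blb ll ll ll ll blb ll blb ll ll blb ll blb; joining the 20 pieces gives the next term.

blbllblbllllblbllblbllllllllblbllblbllllblbllblb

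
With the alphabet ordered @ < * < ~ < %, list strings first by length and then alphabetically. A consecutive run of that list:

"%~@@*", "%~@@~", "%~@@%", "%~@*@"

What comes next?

%~@**

Find the rightmost character of %~@*@ below %, bump it to the next letter, and reset everything to its right to @.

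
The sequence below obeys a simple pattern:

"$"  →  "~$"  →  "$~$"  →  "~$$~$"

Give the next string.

This is a Fibonacci-style word recurrence s(k) = s(k−2)·s(k−1): e.g. $·~$ = $~$.
Continuing: $~$ · ~$$~$ gives term 5.

$~$~$$~$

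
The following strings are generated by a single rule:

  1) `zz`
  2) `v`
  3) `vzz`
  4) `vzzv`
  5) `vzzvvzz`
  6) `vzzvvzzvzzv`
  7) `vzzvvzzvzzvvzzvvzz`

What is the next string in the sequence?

From term 3 onward, concatenate the last term with the second-to-last: v·zz = vzz, vzz·v = vzzv, …
The next term joins vzzvvzzvzzvvzzvvzz and vzzvvzzvzzv.

vzzvvzzvzzvvzzvvzzvzzvvzzvzzv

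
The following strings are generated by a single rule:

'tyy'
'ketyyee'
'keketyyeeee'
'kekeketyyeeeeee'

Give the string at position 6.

Every step adds ke to the front and ee to the end of the previous string.
From kekeketyyeeeeee, 2 further steps: kekeketyyeeeeee → kekekeketyyeeeeeeee → (answer).

kekekekeketyyeeeeeeeeee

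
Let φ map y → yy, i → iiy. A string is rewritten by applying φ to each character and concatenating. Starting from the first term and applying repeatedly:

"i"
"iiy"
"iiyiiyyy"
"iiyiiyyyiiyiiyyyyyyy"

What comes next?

Rewriting the 20 symbols of iiyiiyyyiiyiiyyyyyyy one by one yields iiy iiy yy iiy iiy yy yy yy iiy iiy yy iiy iiy yy yy yy yy yy yy yy; concatenated:

iiyiiyyyiiyiiyyyyyyyiiyiiyyyiiyiiyyyyyyyyyyyyyyy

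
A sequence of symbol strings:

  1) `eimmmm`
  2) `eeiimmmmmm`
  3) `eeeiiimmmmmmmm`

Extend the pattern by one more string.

The n-th term is n-1 e's then n-1 i's then 2n m's, where the shown terms are n = 2, 3, 4.
Setting n = 5 gives 4, 4, 10 characters in each block.

eeeeiiiimmmmmmmmmm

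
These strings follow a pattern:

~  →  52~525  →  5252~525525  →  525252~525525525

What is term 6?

Every step adds 52 to the front and 525 to the end of the previous string.
From 525252~525525525, 2 further steps: 525252~525525525 → 52525252~525525525525 → (answer).

5252525252~525525525525525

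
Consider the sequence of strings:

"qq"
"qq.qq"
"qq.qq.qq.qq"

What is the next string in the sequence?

qq.qq.qq.qq.qq.qq.qq.qq

s(k+1) = s(k)·.·s(k) — each term doubles the last with '.' between the halves.
So the next term is two copies of qq.qq.qq.qq with '.' between the halves.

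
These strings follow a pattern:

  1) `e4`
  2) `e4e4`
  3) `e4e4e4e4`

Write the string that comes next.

s(k+1) = s(k)·s(k) — each term doubles the last.
One more doubling of e4e4e4e4 gives the answer.

e4e4e4e4e4e4e4e4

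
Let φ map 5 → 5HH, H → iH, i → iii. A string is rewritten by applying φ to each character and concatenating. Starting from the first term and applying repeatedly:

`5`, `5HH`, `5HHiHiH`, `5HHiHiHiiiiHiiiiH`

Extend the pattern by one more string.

5HHiHiHiiiiHiiiiHiiiiiiiiiiiiiHiiiiiiiiiiiiiH

Applying the rule to each of the 17 symbols of 5HHiHiHiiiiHiiiiH gives the pieces 5HH iH iH iii iH iii iH iii iii iii iii iH iii iii iii iii iH, which concatenate to the answer.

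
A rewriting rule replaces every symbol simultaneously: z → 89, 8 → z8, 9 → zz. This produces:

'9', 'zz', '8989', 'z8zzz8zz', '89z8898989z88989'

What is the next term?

z8zz89z8z8zzz8zzz8zz89z8z8zzz8zz

Replace each of the 16 characters of 89z8898989z88989 in place — z8 zz 89 z8 z8 zz z8 zz z8 zz 89 z8 z8 zz z8 zz — and concatenate.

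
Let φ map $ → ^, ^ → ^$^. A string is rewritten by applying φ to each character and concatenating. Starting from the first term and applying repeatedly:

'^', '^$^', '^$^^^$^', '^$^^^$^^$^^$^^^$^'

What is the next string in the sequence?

^$^^^$^^$^^$^^^$^^$^^^$^^$^^^$^^$^^$^^^$^

Replace each of the 17 characters of ^$^^^$^^$^^$^^^$^ in place — ^$^ ^ ^$^ ^$^ ^$^ ^ ^$^ ^$^ ^ ^$^ ^$^ ^ ^$^ ^$^ ^$^ ^ ^$^ — and concatenate.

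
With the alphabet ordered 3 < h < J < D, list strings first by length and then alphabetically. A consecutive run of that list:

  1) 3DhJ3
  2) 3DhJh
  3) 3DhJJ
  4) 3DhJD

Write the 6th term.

3DhDh

Continuing the enumeration 2 steps past 3DhJD: 3DhJD → 3DhD3 → (answer).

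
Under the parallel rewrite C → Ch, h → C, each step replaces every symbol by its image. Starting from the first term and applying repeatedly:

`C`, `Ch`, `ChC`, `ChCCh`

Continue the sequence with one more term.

Rewriting each symbol of ChCCh: C→Ch, h→C, C→Ch, C→Ch, h→C, which concatenates to Ch C Ch Ch C.

ChCChChC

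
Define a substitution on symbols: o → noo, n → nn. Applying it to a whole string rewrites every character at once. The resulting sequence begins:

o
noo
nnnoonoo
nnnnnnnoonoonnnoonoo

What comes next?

Rewriting the 20 symbols of nnnnnnnoonoonnnoonoo one by one yields nn nn nn nn nn nn nn noo noo nn noo noo nn nn nn noo noo nn noo noo; concatenated:

nnnnnnnnnnnnnnnoonoonnnoonoonnnnnnnoonoonnnoonoo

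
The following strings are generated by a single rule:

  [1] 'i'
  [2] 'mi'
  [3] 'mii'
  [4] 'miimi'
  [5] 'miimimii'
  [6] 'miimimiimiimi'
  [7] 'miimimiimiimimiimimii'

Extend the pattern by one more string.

miimimiimiimimiimimiimiimimiimiimi

Each term (from the third on) is the previous term followed by the one before it: term 3 = mi·i = mii.
Continuing: miimimiimiimimiimimii · miimimiimiimi gives term 8.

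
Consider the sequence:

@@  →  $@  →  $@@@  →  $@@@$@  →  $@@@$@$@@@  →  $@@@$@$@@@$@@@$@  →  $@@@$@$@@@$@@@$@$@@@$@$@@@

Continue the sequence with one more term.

$@@@$@$@@@$@@@$@$@@@$@$@@@$@@@$@$@@@$@@@$@

Each term (from the third on) is the previous term followed by the one before it: term 3 = $@·@@ = $@@@.
Continuing: $@@@$@$@@@$@@@$@$@@@$@$@@@ · $@@@$@$@@@$@@@$@ gives term 8.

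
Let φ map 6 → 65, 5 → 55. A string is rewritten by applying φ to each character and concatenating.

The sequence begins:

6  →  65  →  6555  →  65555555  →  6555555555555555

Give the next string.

Replace each of the 16 characters of 6555555555555555 in place — 65 55 55 55 55 55 55 55 55 55 55 55 55 55 55 55 — and concatenate.

65555555555555555555555555555555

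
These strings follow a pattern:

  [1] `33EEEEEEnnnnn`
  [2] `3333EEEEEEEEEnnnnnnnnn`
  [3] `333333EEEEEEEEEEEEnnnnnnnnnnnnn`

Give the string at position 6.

Each string has the form 3^{2n} E^{3n+3} n^{4n+1} (n = 1, 2, …).
Setting n = 6 gives 12, 21, 25 characters in each block.

333333333333EEEEEEEEEEEEEEEEEEEEEnnnnnnnnnnnnnnnnnnnnnnnnn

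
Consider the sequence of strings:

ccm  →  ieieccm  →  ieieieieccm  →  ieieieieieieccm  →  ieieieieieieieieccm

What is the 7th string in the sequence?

The strings grow by a fixed prefix ieie each time.
From ieieieieieieieieccm, 2 further steps: ieieieieieieieieccm → ieieieieieieieieieieccm → (answer).

ieieieieieieieieieieieieccm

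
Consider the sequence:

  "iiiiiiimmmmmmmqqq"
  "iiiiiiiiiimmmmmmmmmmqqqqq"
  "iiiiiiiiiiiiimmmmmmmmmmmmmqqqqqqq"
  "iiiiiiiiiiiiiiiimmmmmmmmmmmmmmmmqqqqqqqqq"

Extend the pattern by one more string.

iiiiiiiiiiiiiiiiiiimmmmmmmmmmmmmmmmmmmqqqqqqqqqqq

Term n consists of 3n+1 i's, followed by 3n+1 m's, followed by 2n-1 q's, where the shown terms are n = 2, 3, 4, 5.
Setting n = 6 gives 19, 19, 11 characters in each block.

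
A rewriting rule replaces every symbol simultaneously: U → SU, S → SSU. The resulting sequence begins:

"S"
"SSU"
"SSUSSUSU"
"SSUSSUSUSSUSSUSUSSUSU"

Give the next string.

SSUSSUSUSSUSSUSUSSUSUSSUSSUSUSSUSSUSUSSUSUSSUSSUSUSSUSU

φ(SSUSSUSUSSUSSUSUSSUSU) expands symbol-by-symbol to SSU SSU SU SSU SSU SU SSU SU SSU SSU SU SSU SSU SU SSU SU SSU SSU SU SSU SU; joining the 21 pieces gives the next term.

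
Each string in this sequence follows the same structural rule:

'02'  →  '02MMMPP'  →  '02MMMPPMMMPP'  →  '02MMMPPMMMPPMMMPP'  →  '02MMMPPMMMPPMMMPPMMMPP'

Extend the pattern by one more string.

The strings grow by a fixed suffix MMMPP each time.
Applying this once more to 02MMMPPMMMPPMMMPPMMMPP:

02MMMPPMMMPPMMMPPMMMPPMMMPP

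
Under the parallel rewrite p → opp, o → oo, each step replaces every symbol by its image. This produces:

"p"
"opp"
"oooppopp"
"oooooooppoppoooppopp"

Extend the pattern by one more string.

φ(oooooooppoppoooppopp) expands symbol-by-symbol to oo oo oo oo oo oo oo opp opp oo opp opp oo oo oo opp opp oo opp opp; joining the 20 pieces gives the next term.

oooooooooooooooppoppoooppoppoooooooppoppoooppopp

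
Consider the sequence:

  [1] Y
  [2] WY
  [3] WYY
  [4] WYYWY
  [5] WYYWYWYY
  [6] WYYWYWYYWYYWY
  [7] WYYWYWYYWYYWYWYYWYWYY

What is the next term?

WYYWYWYYWYYWYWYYWYWYYWYYWYWYYWYYWY

From term 3 onward, concatenate the last term with the second-to-last: WY·Y = WYY, WYY·WY = WYYWY, …
The next term joins WYYWYWYYWYYWYWYYWYWYY and WYYWYWYYWYYWY.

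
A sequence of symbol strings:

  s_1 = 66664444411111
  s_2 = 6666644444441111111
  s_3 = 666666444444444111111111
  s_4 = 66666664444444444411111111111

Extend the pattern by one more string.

6666666644444444444441111111111111

The n-th term is n+2 6's then 2n+1 4's then 2n+1 1's, where the shown terms are n = 2, 3, 4, 5.
Setting n = 6 gives 8, 13, 13 characters in each block.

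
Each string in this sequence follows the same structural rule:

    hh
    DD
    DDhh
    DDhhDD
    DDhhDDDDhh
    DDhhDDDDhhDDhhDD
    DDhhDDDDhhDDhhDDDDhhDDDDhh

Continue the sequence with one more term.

This is a Fibonacci-style word recurrence s(k) = s(k−1)·s(k−2): e.g. DD·hh = DDhh.
So term 8 is DDhhDDDDhhDDhhDDDDhhDDDDhh·DDhhDDDDhhDDhhDD.

DDhhDDDDhhDDhhDDDDhhDDDDhhDDhhDDDDhhDDhhDD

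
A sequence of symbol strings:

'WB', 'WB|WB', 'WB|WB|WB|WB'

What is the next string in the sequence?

Each string is two copies of the previous one joined by '|'.
Doubling WB|WB|WB|WB with '|' between the halves:

WB|WB|WB|WB|WB|WB|WB|WB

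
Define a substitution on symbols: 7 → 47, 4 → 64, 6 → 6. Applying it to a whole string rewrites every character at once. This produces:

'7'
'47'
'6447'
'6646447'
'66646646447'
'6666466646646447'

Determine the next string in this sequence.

Rewriting the 16 symbols of 6666466646646447 one by one yields 6 6 6 6 64 6 6 6 64 6 6 64 6 64 64 47; concatenated:

6666646666466646646447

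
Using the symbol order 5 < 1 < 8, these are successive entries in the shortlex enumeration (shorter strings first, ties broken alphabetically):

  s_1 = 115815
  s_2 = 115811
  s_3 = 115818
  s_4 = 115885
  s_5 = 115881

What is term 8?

111551

Stepping forward 3 times from 115881: 115881 → 115888 → 111555, then the target.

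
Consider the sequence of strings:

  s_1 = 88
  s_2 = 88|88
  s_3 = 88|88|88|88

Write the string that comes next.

88|88|88|88|88|88|88|88

s(k+1) = s(k)·|·s(k) — each term doubles the last with '|' between the halves.
So the next term is two copies of 88|88|88|88 with '|' between the halves.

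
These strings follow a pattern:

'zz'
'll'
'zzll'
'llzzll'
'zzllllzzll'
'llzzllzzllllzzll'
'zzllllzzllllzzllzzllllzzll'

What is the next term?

This is a Fibonacci-style word recurrence s(k) = s(k−2)·s(k−1): e.g. zz·ll = zzll.
Continuing: llzzllzzllllzzll · zzllllzzllllzzllzzllllzzll gives term 8.

llzzllzzllllzzllzzllllzzllllzzllzzllllzzll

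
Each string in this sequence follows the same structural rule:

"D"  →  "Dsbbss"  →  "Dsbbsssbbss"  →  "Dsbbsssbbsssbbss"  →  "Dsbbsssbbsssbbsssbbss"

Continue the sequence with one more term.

Every step adds sbbss to the end: s(k+1) = s(k)·sbbss.
Applying this once more to Dsbbsssbbsssbbsssbbss:

Dsbbsssbbsssbbsssbbsssbbss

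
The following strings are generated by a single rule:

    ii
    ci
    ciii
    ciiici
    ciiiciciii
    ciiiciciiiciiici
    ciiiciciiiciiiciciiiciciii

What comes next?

ciiiciciiiciiiciciiiciciiiciiiciciiiciiici

This is a Fibonacci-style word recurrence s(k) = s(k−1)·s(k−2): e.g. ci·ii = ciii.
So term 8 is ciiiciciiiciiiciciiiciciii·ciiiciciiiciiici.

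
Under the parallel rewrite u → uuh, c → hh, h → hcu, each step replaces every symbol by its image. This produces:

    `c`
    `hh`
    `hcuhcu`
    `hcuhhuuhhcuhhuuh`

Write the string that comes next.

Replace each of the 16 characters of hcuhhuuhhcuhhuuh in place — hcu hh uuh hcu hcu uuh uuh hcu hcu hh uuh hcu hcu uuh uuh hcu — and concatenate.

hcuhhuuhhcuhcuuuhuuhhcuhcuhhuuhhcuhcuuuhuuhhcu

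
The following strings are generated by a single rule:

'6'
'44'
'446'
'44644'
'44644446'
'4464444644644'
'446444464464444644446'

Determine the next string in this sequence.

From term 3 onward, concatenate the last term with the second-to-last: 44·6 = 446, 446·44 = 44644, …
The next term joins 446444464464444644446 and 4464444644644.

4464444644644446444464464444644644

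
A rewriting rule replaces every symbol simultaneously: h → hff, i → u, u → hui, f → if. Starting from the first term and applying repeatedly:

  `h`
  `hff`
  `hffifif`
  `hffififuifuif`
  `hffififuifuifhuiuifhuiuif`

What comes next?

hffififuifuifhuiuifhuiuifhffhuiuhuiuifhffhuiuhuiuif

Applying the rule to each of the 25 symbols of hffififuifuifhuiuifhuiuif gives the pieces hff if if u if u if hui u if hui u if hff hui u hui u if hff hui u hui u if, which concatenate to the answer.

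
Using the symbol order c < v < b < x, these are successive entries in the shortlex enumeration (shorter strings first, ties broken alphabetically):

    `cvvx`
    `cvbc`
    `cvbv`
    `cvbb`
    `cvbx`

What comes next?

cvxc

Find the rightmost character of cvbx below x, bump it to the next letter, and reset everything to its right to c.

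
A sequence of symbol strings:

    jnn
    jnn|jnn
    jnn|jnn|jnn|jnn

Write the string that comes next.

s(k+1) = s(k)·|·s(k) — each term doubles the last with '|' between the halves.
Doubling jnn|jnn|jnn|jnn with '|' between the halves:

jnn|jnn|jnn|jnn|jnn|jnn|jnn|jnn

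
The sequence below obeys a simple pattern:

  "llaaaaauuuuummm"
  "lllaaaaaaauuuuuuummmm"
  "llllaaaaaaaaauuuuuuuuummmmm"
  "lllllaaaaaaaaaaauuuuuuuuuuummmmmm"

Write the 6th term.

lllllllaaaaaaaaaaaaaaauuuuuuuuuuuuuuummmmmmmm

Term n consists of n l's, followed by 2n+1 a's, followed by 2n+1 u's, followed by n+1 m's, where the shown terms are n = 2, 3, 4, 5.
For term 6, n = 7, so the run lengths are 7, 15, 15, 8.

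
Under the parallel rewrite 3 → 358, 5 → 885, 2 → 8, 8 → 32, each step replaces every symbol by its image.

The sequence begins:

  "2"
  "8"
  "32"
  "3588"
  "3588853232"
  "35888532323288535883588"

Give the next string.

Applying the rule to each of the 23 symbols of 35888532323288535883588 gives the pieces 358 885 32 32 32 885 358 8 358 8 358 8 32 32 885 358 885 32 32 358 885 32 32, which concatenate to the answer.

358885323232885358835883588323288535888532323588853232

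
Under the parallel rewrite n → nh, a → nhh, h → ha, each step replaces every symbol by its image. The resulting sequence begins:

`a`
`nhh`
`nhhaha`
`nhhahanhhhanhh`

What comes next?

Applying the rule to each of the 14 symbols of nhhahanhhhanhh gives the pieces nh ha ha nhh ha nhh nh ha ha ha nhh nh ha ha, which concatenate to the answer.

nhhahanhhhanhhnhhahahanhhnhhaha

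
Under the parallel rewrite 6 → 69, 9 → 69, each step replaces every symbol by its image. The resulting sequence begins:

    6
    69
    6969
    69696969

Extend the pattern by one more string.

6969696969696969

Apply φ to 69696969 symbol by symbol: 6→69, 9→69, 6→69, 9→69, 6→69, 9→69, 6→69, 9→69; joined: 69 69 69 69 69 69 69 69.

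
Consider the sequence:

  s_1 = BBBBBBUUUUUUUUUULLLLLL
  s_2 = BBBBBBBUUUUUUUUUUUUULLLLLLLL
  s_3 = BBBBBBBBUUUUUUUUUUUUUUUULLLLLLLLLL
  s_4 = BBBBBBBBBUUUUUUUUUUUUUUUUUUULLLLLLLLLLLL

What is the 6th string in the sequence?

BBBBBBBBBBBUUUUUUUUUUUUUUUUUUUUUUUUULLLLLLLLLLLLLLLL

Each string has the form B^{n+3} U^{3n+1} L^{2n}, where the shown terms are n = 3, 4, 5, 6.
For term 6, n = 8, so the run lengths are 11, 25, 16.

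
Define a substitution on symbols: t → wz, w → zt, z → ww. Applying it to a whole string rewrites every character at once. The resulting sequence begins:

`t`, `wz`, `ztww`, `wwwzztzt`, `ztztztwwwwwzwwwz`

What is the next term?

wwwzwwwzwwwzztztztztztwwztztztww

Applying the rule to each of the 16 symbols of ztztztwwwwwzwwwz gives the pieces ww wz ww wz ww wz zt zt zt zt zt ww zt zt zt ww, which concatenate to the answer.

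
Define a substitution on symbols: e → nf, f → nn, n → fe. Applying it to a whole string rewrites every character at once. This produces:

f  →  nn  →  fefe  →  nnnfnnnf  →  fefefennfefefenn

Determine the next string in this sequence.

Rewriting the 16 symbols of fefefennfefefenn one by one yields nn nf nn nf nn nf fe fe nn nf nn nf nn nf fe fe; concatenated:

nnnfnnnfnnnffefennnfnnnfnnnffefe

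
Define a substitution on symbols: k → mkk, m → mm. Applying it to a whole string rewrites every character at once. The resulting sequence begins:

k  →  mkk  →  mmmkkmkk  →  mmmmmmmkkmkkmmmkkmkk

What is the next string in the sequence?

mmmmmmmmmmmmmmmkkmkkmmmkkmkkmmmmmmmkkmkkmmmkkmkk

φ(mmmmmmmkkmkkmmmkkmkk) expands symbol-by-symbol to mm mm mm mm mm mm mm mkk mkk mm mkk mkk mm mm mm mkk mkk mm mkk mkk; joining the 20 pieces gives the next term.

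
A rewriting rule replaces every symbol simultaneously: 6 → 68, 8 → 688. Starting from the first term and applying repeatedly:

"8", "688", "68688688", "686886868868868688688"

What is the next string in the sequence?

6868868688688686886868868868688688686886868868868688688

Replace each of the 21 characters of 686886868868868688688 in place — 68 688 68 688 688 68 688 68 688 688 68 688 688 68 688 68 688 688 68 688 688 — and concatenate.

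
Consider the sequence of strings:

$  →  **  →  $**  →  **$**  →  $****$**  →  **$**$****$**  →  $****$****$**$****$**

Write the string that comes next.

**$**$****$**$****$****$**$****$**

Each term (from the third on) is the two preceding terms concatenated in order: term 3 = $·** = $**.
The next term joins **$**$****$** and $****$****$**$****$**.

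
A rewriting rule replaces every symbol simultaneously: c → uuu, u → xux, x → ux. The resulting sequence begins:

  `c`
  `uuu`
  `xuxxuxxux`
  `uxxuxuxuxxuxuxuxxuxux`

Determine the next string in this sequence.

Applying the rule to each of the 21 symbols of uxxuxuxuxxuxuxuxxuxux gives the pieces xux ux ux xux ux xux ux xux ux ux xux ux xux ux xux ux ux xux ux xux ux, which concatenate to the answer.

xuxuxuxxuxuxxuxuxxuxuxuxxuxuxxuxuxxuxuxuxxuxuxxuxux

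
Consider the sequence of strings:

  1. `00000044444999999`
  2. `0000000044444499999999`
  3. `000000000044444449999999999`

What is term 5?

Reading off run lengths: 0 runs 6, 8, 10; 4 runs 5, 6, 7; 9 runs 6, 8, 10 — each is linear in n, where the shown terms are n = 3, 4, 5.
Setting n = 7 gives 14, 9, 14 characters in each block.

0000000000000044444444499999999999999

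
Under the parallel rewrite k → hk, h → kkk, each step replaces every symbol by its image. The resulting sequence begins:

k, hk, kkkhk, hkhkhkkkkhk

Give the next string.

kkkhkkkkhkkkkhkhkhkhkkkkhk

Rewriting each symbol of hkhkhkkkkhk: h→kkk, k→hk, h→kkk, k→hk, h→kkk, k→hk, k→hk, k→hk, k→hk, h→kkk, k→hk, which concatenates to kkk hk kkk hk kkk hk hk hk hk kkk hk.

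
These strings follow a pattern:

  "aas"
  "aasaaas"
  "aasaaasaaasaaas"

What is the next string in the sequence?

Each string is two copies of the previous one joined by 'a'.
Doubling aasaaasaaasaaas with 'a' between the halves:

aasaaasaaasaaasaaasaaasaaasaaas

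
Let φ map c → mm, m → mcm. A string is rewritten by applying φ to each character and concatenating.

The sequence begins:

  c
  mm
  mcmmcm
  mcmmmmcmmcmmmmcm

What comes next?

mcmmmmcmmcmmcmmcmmmmcmmcmmmmcmmcmmcmmcmmmmcm

Applying the rule to each of the 16 symbols of mcmmmmcmmcmmmmcm gives the pieces mcm mm mcm mcm mcm mcm mm mcm mcm mm mcm mcm mcm mcm mm mcm, which concatenate to the answer.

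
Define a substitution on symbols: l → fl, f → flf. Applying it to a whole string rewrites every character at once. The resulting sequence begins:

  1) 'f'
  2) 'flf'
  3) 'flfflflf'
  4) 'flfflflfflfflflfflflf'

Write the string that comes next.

flfflflfflfflflfflflfflfflflfflfflflfflflfflfflflfflflf

Replace each of the 21 characters of flfflflfflfflflfflflf in place — flf fl flf flf fl flf fl flf flf fl flf flf fl flf fl flf flf fl flf fl flf — and concatenate.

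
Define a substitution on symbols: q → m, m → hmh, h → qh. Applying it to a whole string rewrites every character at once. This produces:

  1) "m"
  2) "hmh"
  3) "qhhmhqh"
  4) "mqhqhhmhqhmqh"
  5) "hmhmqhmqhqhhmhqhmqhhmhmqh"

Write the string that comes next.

Rewriting the 25 symbols of hmhmqhmqhqhhmhqhmqhhmhmqh one by one yields qh hmh qh hmh m qh hmh m qh m qh qh hmh qh m qh hmh m qh qh hmh qh hmh m qh; concatenated:

qhhmhqhhmhmqhhmhmqhmqhqhhmhqhmqhhmhmqhqhhmhqhhmhmqh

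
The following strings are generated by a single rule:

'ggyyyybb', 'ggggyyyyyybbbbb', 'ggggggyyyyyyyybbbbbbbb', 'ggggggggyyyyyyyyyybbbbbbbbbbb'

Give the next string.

Term n consists of 2n g's, followed by 2n+2 y's, followed by 3n-1 b's (n = 1, 2, …).
Setting n = 5 gives 10, 12, 14 characters in each block.

ggggggggggyyyyyyyyyyyybbbbbbbbbbbbbb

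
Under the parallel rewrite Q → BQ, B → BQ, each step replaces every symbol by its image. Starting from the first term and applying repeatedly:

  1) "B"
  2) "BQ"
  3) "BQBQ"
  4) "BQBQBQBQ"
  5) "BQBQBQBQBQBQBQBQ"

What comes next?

BQBQBQBQBQBQBQBQBQBQBQBQBQBQBQBQ

Applying the rule to each of the 16 symbols of BQBQBQBQBQBQBQBQ gives the pieces BQ BQ BQ BQ BQ BQ BQ BQ BQ BQ BQ BQ BQ BQ BQ BQ, which concatenate to the answer.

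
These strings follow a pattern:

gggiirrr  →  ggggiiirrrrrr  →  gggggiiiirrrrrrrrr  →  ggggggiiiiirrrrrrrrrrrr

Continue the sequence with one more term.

Reading off run lengths: g runs 3, 4, 5, 6; i runs 2, 3, 4, 5; r runs 3, 6, 9, 12 — each is linear in n (n = 1, 2, …).
For the next term, n = 5, so the run lengths are 7, 6, 15.

gggggggiiiiiirrrrrrrrrrrrrrr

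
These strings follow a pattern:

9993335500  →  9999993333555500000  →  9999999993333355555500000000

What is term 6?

9999999999999999993333333355555555555500000000000000000

Reading off run lengths: 9 runs 3, 6, 9; 3 runs 3, 4, 5; 5 runs 2, 4, 6; 0 runs 2, 5, 8 — each is linear in n (n = 1, 2, …).
Setting n = 6 gives 18, 8, 12, 17 characters in each block.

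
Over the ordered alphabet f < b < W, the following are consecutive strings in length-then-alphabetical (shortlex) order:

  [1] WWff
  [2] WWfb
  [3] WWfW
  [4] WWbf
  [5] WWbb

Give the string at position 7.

WWWf

Advancing 2 positions from WWbb through WWbb → WWbW reaches term 7.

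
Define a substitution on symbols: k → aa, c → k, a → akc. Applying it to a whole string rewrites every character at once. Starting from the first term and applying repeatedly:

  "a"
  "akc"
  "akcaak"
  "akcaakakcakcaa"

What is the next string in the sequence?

Rewriting the 14 symbols of akcaakakcakcaa one by one yields akc aa k akc akc aa akc aa k akc aa k akc akc; concatenated:

akcaakakcakcaaakcaakakcaakakcakc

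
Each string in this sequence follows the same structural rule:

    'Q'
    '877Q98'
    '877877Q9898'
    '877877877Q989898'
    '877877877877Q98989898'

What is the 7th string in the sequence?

877877877877877877Q989898989898

Each term wraps the previous one in 877 on the left and 98 on the right.
From 877877877877Q98989898, 2 further steps: 877877877877Q98989898 → 877877877877877Q9898989898 → (answer).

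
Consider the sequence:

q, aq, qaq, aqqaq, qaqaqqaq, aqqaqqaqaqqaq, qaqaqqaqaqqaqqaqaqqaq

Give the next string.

This is a Fibonacci-style word recurrence s(k) = s(k−2)·s(k−1): e.g. q·aq = qaq.
Continuing: aqqaqqaqaqqaq · qaqaqqaqaqqaqqaqaqqaq gives term 8.

aqqaqqaqaqqaqqaqaqqaqaqqaqqaqaqqaq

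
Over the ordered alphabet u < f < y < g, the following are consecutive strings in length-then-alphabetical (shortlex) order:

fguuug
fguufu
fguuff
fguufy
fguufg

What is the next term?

fguuyu

Find the rightmost character of fguufg below g, bump it to the next letter, and reset everything to its right to u.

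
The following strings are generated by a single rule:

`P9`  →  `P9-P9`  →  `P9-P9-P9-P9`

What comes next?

s(k+1) = s(k)·-·s(k) — each term doubles the last with '-' between the halves.
Doubling P9-P9-P9-P9 with '-' between the halves:

P9-P9-P9-P9-P9-P9-P9-P9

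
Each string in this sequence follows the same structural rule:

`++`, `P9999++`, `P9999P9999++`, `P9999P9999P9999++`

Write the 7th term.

Every step adds P9999 at the front: s(k+1) = P9999·s(k).
From P9999P9999P9999++, 3 further steps: P9999P9999P9999++ → P9999P9999P9999P9999++ → P9999P9999P9999P9999P9999++ → (answer).

P9999P9999P9999P9999P9999P9999++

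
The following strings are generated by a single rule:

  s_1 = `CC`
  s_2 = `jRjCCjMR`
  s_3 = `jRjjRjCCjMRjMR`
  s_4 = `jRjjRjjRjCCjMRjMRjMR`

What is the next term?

Each term wraps the previous one in jRj on the left and jMR on the right.
One more step from jRjjRjjRjCCjMRjMRjMR gives the answer.

jRjjRjjRjjRjCCjMRjMRjMRjMR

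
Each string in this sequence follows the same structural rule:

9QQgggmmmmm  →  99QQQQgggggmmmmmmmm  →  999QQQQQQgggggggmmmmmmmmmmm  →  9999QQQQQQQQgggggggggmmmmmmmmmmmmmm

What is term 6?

999999QQQQQQQQQQQQgggggggggggggmmmmmmmmmmmmmmmmmmmm

The n-th term is n 9's then 2n Q's then 2n+1 g's then 3n+2 m's (n = 1, 2, …).
Setting n = 6 gives 6, 12, 13, 20 characters in each block.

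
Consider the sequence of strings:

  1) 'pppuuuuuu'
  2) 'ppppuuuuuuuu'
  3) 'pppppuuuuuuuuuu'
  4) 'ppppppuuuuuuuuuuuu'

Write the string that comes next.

pppppppuuuuuuuuuuuuuu

Reading off run lengths: p runs 3, 4, 5, 6; u runs 6, 8, 10, 12 — each is linear in n, where the shown terms are n = 3, 4, 5, 6.
For the next term, n = 7, so the run lengths are 7, 14.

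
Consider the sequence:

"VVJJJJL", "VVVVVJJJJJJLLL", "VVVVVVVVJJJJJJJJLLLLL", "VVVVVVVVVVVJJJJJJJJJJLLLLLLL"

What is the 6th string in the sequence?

VVVVVVVVVVVVVVVVVJJJJJJJJJJJJJJLLLLLLLLLLL

The n-th term is 3n-1 V's then 2n+2 J's then 2n-1 L's (n = 1, 2, …).
At n = 6 the blocks have lengths 17, 14, 11.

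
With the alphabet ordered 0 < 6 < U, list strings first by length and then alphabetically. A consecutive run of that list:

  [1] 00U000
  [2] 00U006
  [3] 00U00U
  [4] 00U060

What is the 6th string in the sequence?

00U06U

Advancing 2 positions from 00U060 through 00U060 → 00U066 reaches term 6.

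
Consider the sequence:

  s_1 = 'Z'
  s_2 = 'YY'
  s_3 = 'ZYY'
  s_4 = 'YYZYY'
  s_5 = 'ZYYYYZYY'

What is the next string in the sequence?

Each term (from the third on) is the two preceding terms concatenated in order: term 3 = Z·YY = ZYY.
Continuing: YYZYY · ZYYYYZYY gives term 6.

YYZYYZYYYYZYY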